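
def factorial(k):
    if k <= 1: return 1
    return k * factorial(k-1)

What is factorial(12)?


factorial(12)
= 12 * factorial(11)
= 12 * 11 * factorial(10)
= 12 * 11 * 10 * factorial(9)
= 12 * 11 * 10 * 9 * factorial(8)
= 12 * 11 * 10 * 9 * 8 * factorial(7)
= 12 * 11 * 10 * 9 * 8 * 7 * factorial(6)
= 12 * 11 * 10 * 9 * 8 * 7 * 6 * factorial(5)
= 12 * 11 * 10 * 9 * 8 * 7 * 6 * 5 * factorial(4)
= 12 * 11 * 10 * 9 * 8 * 7 * 6 * 5 * 4 * factorial(3)
= 12 * 11 * 10 * 9 * 8 * 7 * 6 * 5 * 4 * 3 * factorial(2)
= 12 * 11 * 10 * 9 * 8 * 7 * 6 * 5 * 4 * 3 * 2 * factorial(1)
= 12 * 11 * 10 * 9 * 8 * 7 * 6 * 5 * 4 * 3 * 2 * 1
= 479001600

479001600


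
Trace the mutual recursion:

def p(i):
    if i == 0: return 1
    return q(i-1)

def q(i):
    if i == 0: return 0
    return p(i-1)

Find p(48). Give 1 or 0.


p(48) = q(47)
q(47) = p(46)
p(46) = q(45)
q(45) = p(44)
p(44) = q(43)
q(43) = p(42)
p(42) = q(41)
q(41) = p(40)
p(40) = q(39)
q(39) = p(38)
p(38) = q(37)
q(37) = p(36)
p(36) = q(35)
q(35) = p(34)
p(34) = q(33)
q(33) = p(32)
p(32) = q(31)
q(31) = p(30)
p(30) = q(29)
q(29) = p(28)
p(28) = q(27)
q(27) = p(26)
p(26) = q(25)
q(25) = p(24)
p(24) = q(23)
q(23) = p(22)
p(22) = q(21)
q(21) = p(20)
p(20) = q(19)
q(19) = p(18)
p(18) = q(17)
q(17) = p(16)
p(16) = q(15)
q(15) = p(14)
p(14) = q(13)
q(13) = p(12)
p(12) = q(11)
q(11) = p(10)
p(10) = q(9)
q(9) = p(8)
p(8) = q(7)
q(7) = p(6)
p(6) = q(5)
q(5) = p(4)
p(4) = q(3)
q(3) = p(2)
p(2) = q(1)
q(1) = p(0)
p(0) = 1  (base case)
Result: 1

1


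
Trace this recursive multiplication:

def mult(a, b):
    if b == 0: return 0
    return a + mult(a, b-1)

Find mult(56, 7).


mult(56, 7) = 56 + mult(56, 6)
mult(56, 6) = 56 + mult(56, 5)
mult(56, 5) = 56 + mult(56, 4)
mult(56, 4) = 56 + mult(56, 3)
mult(56, 3) = 56 + mult(56, 2)
mult(56, 2) = 56 + mult(56, 1)
mult(56, 1) = 56 + mult(56, 0)
mult(56, 0) = 0  (base case)
Total: 56 + 56 + 56 + 56 + 56 + 56 + 56 + 0 = 392

392


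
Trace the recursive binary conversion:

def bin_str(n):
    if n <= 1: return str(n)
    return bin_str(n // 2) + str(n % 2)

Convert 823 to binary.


bin_str(823) = bin_str(411) + '1'
bin_str(411) = bin_str(205) + '1'
bin_str(205) = bin_str(102) + '1'
bin_str(102) = bin_str(51) + '0'
bin_str(51) = bin_str(25) + '1'
bin_str(25) = bin_str(12) + '1'
bin_str(12) = bin_str(6) + '0'
bin_str(6) = bin_str(3) + '0'
bin_str(3) = bin_str(1) + '1'
bin_str(1) = '1'  (base case)
Concatenating: '1' + '1' + '0' + '0' + '1' + '1' + '0' + '1' + '1' + '1' = '1100110111'

1100110111


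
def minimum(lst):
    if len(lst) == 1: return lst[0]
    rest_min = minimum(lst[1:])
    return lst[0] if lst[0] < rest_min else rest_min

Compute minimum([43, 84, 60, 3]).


minimum([43, 84, 60, 3]): compare 43 with minimum([84, 60, 3])
minimum([84, 60, 3]): compare 84 with minimum([60, 3])
minimum([60, 3]): compare 60 with minimum([3])
minimum([3]) = 3  (base case)
Compare 60 with 3 -> 3
Compare 84 with 3 -> 3
Compare 43 with 3 -> 3

3


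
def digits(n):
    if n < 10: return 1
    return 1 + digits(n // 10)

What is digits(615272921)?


digits(615272921) = 1 + digits(61527292)
digits(61527292) = 1 + digits(6152729)
digits(6152729) = 1 + digits(615272)
digits(615272) = 1 + digits(61527)
digits(61527) = 1 + digits(6152)
digits(6152) = 1 + digits(615)
digits(615) = 1 + digits(61)
digits(61) = 1 + digits(6)
digits(6) = 1  (base case: 6 < 10)
Unwinding: 1 + 1 + 1 + 1 + 1 + 1 + 1 + 1 + 1 = 9

9


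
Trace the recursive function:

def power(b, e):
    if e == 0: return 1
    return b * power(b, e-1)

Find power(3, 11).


power(3, 11)
= 3 * power(3, 10)
= 3 * 3 * power(3, 9)
= 3 * 3 * 3 * power(3, 8)
= 3 * 3 * 3 * 3 * power(3, 7)
= 3 * 3 * 3 * 3 * 3 * power(3, 6)
= 3 * 3 * 3 * 3 * 3 * 3 * power(3, 5)
= 3 * 3 * 3 * 3 * 3 * 3 * 3 * power(3, 4)
= 3 * 3 * 3 * 3 * 3 * 3 * 3 * 3 * power(3, 3)
= 3 * 3 * 3 * 3 * 3 * 3 * 3 * 3 * 3 * power(3, 2)
= 3 * 3 * 3 * 3 * 3 * 3 * 3 * 3 * 3 * 3 * power(3, 1)
= 3 * 3 * 3 * 3 * 3 * 3 * 3 * 3 * 3 * 3 * 3 * power(3, 0)
= 3 * 3 * 3 * 3 * 3 * 3 * 3 * 3 * 3 * 3 * 3 * 1
= 177147

177147


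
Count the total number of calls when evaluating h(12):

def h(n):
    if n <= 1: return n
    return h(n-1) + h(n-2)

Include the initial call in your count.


Let C(n) = total calls for h(n)
C(0) = 1, C(1) = 1
C(2) = 1 + C(1) + C(0) = 1 + 1 + 1 = 3
C(3) = 1 + C(2) + C(1) = 1 + 3 + 1 = 5
C(4) = 1 + C(3) + C(2) = 1 + 5 + 3 = 9
C(5) = 1 + C(4) + C(3) = 1 + 9 + 5 = 15
C(6) = 1 + C(5) + C(4) = 1 + 15 + 9 = 25
C(7) = 1 + C(6) + C(5) = 1 + 25 + 15 = 41
C(8) = 1 + C(7) + C(6) = 1 + 41 + 25 = 67
C(9) = 1 + C(8) + C(7) = 1 + 67 + 41 = 109
C(10) = 1 + C(9) + C(8) = 1 + 109 + 67 = 177
C(11) = 1 + C(10) + C(9) = 1 + 177 + 109 = 287
C(12) = 1 + C(11) + C(10) = 1 + 287 + 177 = 465

465


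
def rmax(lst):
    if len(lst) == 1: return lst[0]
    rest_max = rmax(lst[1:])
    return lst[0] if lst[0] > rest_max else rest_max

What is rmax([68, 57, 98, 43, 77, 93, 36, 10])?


rmax([68, 57, 98, 43, 77, 93, 36, 10]): compare 68 with rmax([57, 98, 43, 77, 93, 36, 10])
rmax([57, 98, 43, 77, 93, 36, 10]): compare 57 with rmax([98, 43, 77, 93, 36, 10])
rmax([98, 43, 77, 93, 36, 10]): compare 98 with rmax([43, 77, 93, 36, 10])
rmax([43, 77, 93, 36, 10]): compare 43 with rmax([77, 93, 36, 10])
rmax([77, 93, 36, 10]): compare 77 with rmax([93, 36, 10])
rmax([93, 36, 10]): compare 93 with rmax([36, 10])
rmax([36, 10]): compare 36 with rmax([10])
rmax([10]) = 10  (base case)
Compare 36 with 10 -> 36
Compare 93 with 36 -> 93
Compare 77 with 93 -> 93
Compare 43 with 93 -> 93
Compare 98 with 93 -> 98
Compare 57 with 98 -> 98
Compare 68 with 98 -> 98

98


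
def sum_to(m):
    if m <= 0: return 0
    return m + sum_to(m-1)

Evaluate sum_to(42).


sum_to(42)
= 42 + 41 + 40 + 39 + 38 + 37 + 36 + 35 + 34 + 33 + 32 + 31 + 30 + 29 + 28 + 27 + 26 + 25 + 24 + 23 + 22 + 21 + 20 + 19 + 18 + 17 + 16 + 15 + 14 + 13 + 12 + 11 + 10 + 9 + 8 + 7 + 6 + 5 + 4 + 3 + 2 + 1 + sum_to(0)
= 42 + 41 + 40 + 39 + 38 + 37 + 36 + 35 + 34 + 33 + 32 + 31 + 30 + 29 + 28 + 27 + 26 + 25 + 24 + 23 + 22 + 21 + 20 + 19 + 18 + 17 + 16 + 15 + 14 + 13 + 12 + 11 + 10 + 9 + 8 + 7 + 6 + 5 + 4 + 3 + 2 + 1 + 0
= 903

903


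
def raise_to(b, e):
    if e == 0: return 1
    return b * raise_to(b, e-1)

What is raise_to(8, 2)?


raise_to(8, 2)
= 8 * raise_to(8, 1)
= 8 * 8 * raise_to(8, 0)
= 8 * 8 * 1
= 64

64


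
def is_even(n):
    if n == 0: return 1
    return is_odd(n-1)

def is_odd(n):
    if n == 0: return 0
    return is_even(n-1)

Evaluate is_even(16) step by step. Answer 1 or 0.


is_even(16) = is_odd(15)
is_odd(15) = is_even(14)
is_even(14) = is_odd(13)
is_odd(13) = is_even(12)
is_even(12) = is_odd(11)
is_odd(11) = is_even(10)
is_even(10) = is_odd(9)
is_odd(9) = is_even(8)
is_even(8) = is_odd(7)
is_odd(7) = is_even(6)
is_even(6) = is_odd(5)
is_odd(5) = is_even(4)
is_even(4) = is_odd(3)
is_odd(3) = is_even(2)
is_even(2) = is_odd(1)
is_odd(1) = is_even(0)
is_even(0) = 1  (base case)
Result: 1

1


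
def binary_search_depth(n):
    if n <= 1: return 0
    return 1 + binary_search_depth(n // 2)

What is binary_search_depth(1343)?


1343 / 2 = 671
671 / 2 = 335
335 / 2 = 167
167 / 2 = 83
83 / 2 = 41
41 / 2 = 20
20 / 2 = 10
10 / 2 = 5
5 / 2 = 2
2 / 2 = 1
Reached 1 after 10 halvings

10


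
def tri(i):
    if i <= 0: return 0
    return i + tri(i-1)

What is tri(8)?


tri(8)
= 8 + 7 + 6 + 5 + 4 + 3 + 2 + 1 + tri(0)
= 8 + 7 + 6 + 5 + 4 + 3 + 2 + 1 + 0
= 36

36


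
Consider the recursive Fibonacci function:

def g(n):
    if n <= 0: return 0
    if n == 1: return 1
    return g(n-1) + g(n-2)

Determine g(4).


Computing g(4) bottom-up:
g(0) = 0
g(1) = 1
g(2) = g(1) + g(0) = 1 + 0 = 1
g(3) = g(2) + g(1) = 1 + 1 = 2
g(4) = g(3) + g(2) = 2 + 1 = 3

3


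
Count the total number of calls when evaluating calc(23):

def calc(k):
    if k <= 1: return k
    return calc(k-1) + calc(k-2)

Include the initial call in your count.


Let C(n) = total calls for calc(n)
C(0) = 1, C(1) = 1
C(2) = 1 + C(1) + C(0) = 1 + 1 + 1 = 3
C(3) = 1 + C(2) + C(1) = 1 + 3 + 1 = 5
C(4) = 1 + C(3) + C(2) = 1 + 5 + 3 = 9
C(5) = 1 + C(4) + C(3) = 1 + 9 + 5 = 15
C(6) = 1 + C(5) + C(4) = 1 + 15 + 9 = 25
C(7) = 1 + C(6) + C(5) = 1 + 25 + 15 = 41
C(8) = 1 + C(7) + C(6) = 1 + 41 + 25 = 67
C(9) = 1 + C(8) + C(7) = 1 + 67 + 41 = 109
C(10) = 1 + C(9) + C(8) = 1 + 109 + 67 = 177
C(11) = 1 + C(10) + C(9) = 1 + 177 + 109 = 287
C(12) = 1 + C(11) + C(10) = 1 + 287 + 177 = 465
C(13) = 1 + C(12) + C(11) = 1 + 465 + 287 = 753
C(14) = 1 + C(13) + C(12) = 1 + 753 + 465 = 1219
C(15) = 1 + C(14) + C(13) = 1 + 1219 + 753 = 1973
C(16) = 1 + C(15) + C(14) = 1 + 1973 + 1219 = 3193
C(17) = 1 + C(16) + C(15) = 1 + 3193 + 1973 = 5167
C(18) = 1 + C(17) + C(16) = 1 + 5167 + 3193 = 8361
C(19) = 1 + C(18) + C(17) = 1 + 8361 + 5167 = 13529
C(20) = 1 + C(19) + C(18) = 1 + 13529 + 8361 = 21891
C(21) = 1 + C(20) + C(19) = 1 + 21891 + 13529 = 35421
C(22) = 1 + C(21) + C(20) = 1 + 35421 + 21891 = 57313
C(23) = 1 + C(22) + C(21) = 1 + 57313 + 35421 = 92735

92735


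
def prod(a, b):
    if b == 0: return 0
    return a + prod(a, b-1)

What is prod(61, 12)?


prod(61, 12) = 61 + prod(61, 11)
prod(61, 11) = 61 + prod(61, 10)
prod(61, 10) = 61 + prod(61, 9)
prod(61, 9) = 61 + prod(61, 8)
prod(61, 8) = 61 + prod(61, 7)
prod(61, 7) = 61 + prod(61, 6)
prod(61, 6) = 61 + prod(61, 5)
prod(61, 5) = 61 + prod(61, 4)
prod(61, 4) = 61 + prod(61, 3)
prod(61, 3) = 61 + prod(61, 2)
prod(61, 2) = 61 + prod(61, 1)
prod(61, 1) = 61 + prod(61, 0)
prod(61, 0) = 0  (base case)
Total: 61 + 61 + 61 + 61 + 61 + 61 + 61 + 61 + 61 + 61 + 61 + 61 + 0 = 732

732


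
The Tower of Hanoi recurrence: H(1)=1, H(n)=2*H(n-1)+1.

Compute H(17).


H(17) = 2 * H(16) + 1
H(16) = 2 * H(15) + 1
H(15) = 2 * H(14) + 1
H(14) = 2 * H(13) + 1
H(13) = 2 * H(12) + 1
H(12) = 2 * H(11) + 1
H(11) = 2 * H(10) + 1
H(10) = 2 * H(9) + 1
H(9) = 2 * H(8) + 1
H(8) = 2 * H(7) + 1
H(7) = 2 * H(6) + 1
H(6) = 2 * H(5) + 1
H(5) = 2 * H(4) + 1
H(4) = 2 * H(3) + 1
H(3) = 2 * H(2) + 1
H(2) = 2 * H(1) + 1
H(1) = 1  (base case)
H(2) = 2 * 1 + 1 = 3
H(3) = 2 * 3 + 1 = 7
H(4) = 2 * 7 + 1 = 15
H(5) = 2 * 15 + 1 = 31
H(6) = 2 * 31 + 1 = 63
H(7) = 2 * 63 + 1 = 127
H(8) = 2 * 127 + 1 = 255
H(9) = 2 * 255 + 1 = 511
H(10) = 2 * 511 + 1 = 1023
H(11) = 2 * 1023 + 1 = 2047
H(12) = 2 * 2047 + 1 = 4095
H(13) = 2 * 4095 + 1 = 8191
H(14) = 2 * 8191 + 1 = 16383
H(15) = 2 * 16383 + 1 = 32767
H(16) = 2 * 32767 + 1 = 65535
H(17) = 2 * 65535 + 1 = 131071

131071


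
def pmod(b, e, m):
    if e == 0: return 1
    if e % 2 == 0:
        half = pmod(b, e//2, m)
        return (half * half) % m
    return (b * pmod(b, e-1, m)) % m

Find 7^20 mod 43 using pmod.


pmod(7, 20, 43): e is even, compute pmod(7, 10, 43)
  pmod(7, 10, 43): e is even, compute pmod(7, 5, 43)
    pmod(7, 5, 43): e is odd, compute pmod(7, 4, 43)
      pmod(7, 4, 43): e is even, compute pmod(7, 2, 43)
        pmod(7, 2, 43): e is even, compute pmod(7, 1, 43)
          pmod(7, 1, 43): e is odd, compute pmod(7, 0, 43)
          pmod(7, 0, 43) = 1
          (7 * 1) % 43 = 7
        half=7, (7*7) % 43 = 6
      half=6, (6*6) % 43 = 36
    (7 * 36) % 43 = 37
  half=37, (37*37) % 43 = 36
half=36, (36*36) % 43 = 6

6


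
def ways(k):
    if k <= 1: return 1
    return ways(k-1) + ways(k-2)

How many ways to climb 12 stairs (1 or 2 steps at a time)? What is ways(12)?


Building up from base cases:
ways(0) = 1
ways(1) = 1
ways(2) = ways(1) + ways(0) = 1 + 1 = 2
ways(3) = ways(2) + ways(1) = 2 + 1 = 3
ways(4) = ways(3) + ways(2) = 3 + 2 = 5
ways(5) = ways(4) + ways(3) = 5 + 3 = 8
ways(6) = ways(5) + ways(4) = 8 + 5 = 13
ways(7) = ways(6) + ways(5) = 13 + 8 = 21
ways(8) = ways(7) + ways(6) = 21 + 13 = 34
ways(9) = ways(8) + ways(7) = 34 + 21 = 55
ways(10) = ways(9) + ways(8) = 55 + 34 = 89
ways(11) = ways(10) + ways(9) = 89 + 55 = 144
ways(12) = ways(11) + ways(10) = 144 + 89 = 233

233


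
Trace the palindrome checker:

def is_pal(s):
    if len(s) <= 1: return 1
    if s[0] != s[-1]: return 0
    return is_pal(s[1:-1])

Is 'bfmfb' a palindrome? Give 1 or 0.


is_pal('bfmfb'): s[0]='b' == s[-1]='b' -> check is_pal('fmf')
is_pal('fmf'): s[0]='f' == s[-1]='f' -> check is_pal('m')
is_pal('m'): len <= 1 -> return 1  (base case)
Result: 1 (palindrome)

1


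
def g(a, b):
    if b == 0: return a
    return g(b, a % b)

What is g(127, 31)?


g(127, 31) = g(31, 3)
g(31, 3) = g(3, 1)
g(3, 1) = g(1, 0)
g(1, 0) = 1  (base case)

1


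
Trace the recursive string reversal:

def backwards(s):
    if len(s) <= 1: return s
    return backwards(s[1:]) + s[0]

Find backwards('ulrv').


backwards('ulrv') = backwards('lrv') + 'u'
backwards('lrv') = backwards('rv') + 'l'
backwards('rv') = backwards('v') + 'r'
backwards('v') = 'v'  (base case)
Concatenating: 'v' + 'r' + 'l' + 'u' = 'vrlu'

vrlu


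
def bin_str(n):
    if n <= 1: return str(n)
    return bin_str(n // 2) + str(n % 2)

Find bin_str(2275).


bin_str(2275) = bin_str(1137) + '1'
bin_str(1137) = bin_str(568) + '1'
bin_str(568) = bin_str(284) + '0'
bin_str(284) = bin_str(142) + '0'
bin_str(142) = bin_str(71) + '0'
bin_str(71) = bin_str(35) + '1'
bin_str(35) = bin_str(17) + '1'
bin_str(17) = bin_str(8) + '1'
bin_str(8) = bin_str(4) + '0'
bin_str(4) = bin_str(2) + '0'
bin_str(2) = bin_str(1) + '0'
bin_str(1) = '1'  (base case)
Concatenating: '1' + '0' + '0' + '0' + '1' + '1' + '1' + '0' + '0' + '0' + '1' + '1' = '100011100011'

100011100011


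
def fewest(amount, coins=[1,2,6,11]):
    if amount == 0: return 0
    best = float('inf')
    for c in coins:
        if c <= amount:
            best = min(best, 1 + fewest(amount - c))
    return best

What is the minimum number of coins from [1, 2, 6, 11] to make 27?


Building up with DP:
fewest(0) = 0
fewest(1) = min(1+fewest(0)=1+0=1) = 1
fewest(2) = min(1+fewest(1)=1+1=2, 1+fewest(0)=1+0=1) = 1
fewest(3) = min(1+fewest(2)=1+1=2, 1+fewest(1)=1+1=2) = 2
fewest(4) = min(1+fewest(3)=1+2=3, 1+fewest(2)=1+1=2) = 2
fewest(5) = min(1+fewest(4)=1+2=3, 1+fewest(3)=1+2=3) = 3
fewest(6) = min(1+fewest(5)=1+3=4, 1+fewest(4)=1+2=3, 1+fewest(0)=1+0=1) = 1
fewest(7) = min(1+fewest(6)=1+1=2, 1+fewest(5)=1+3=4, 1+fewest(1)=1+1=2) = 2
fewest(8) = min(1+fewest(7)=1+2=3, 1+fewest(6)=1+1=2, 1+fewest(2)=1+1=2) = 2
fewest(9) = min(1+fewest(8)=1+2=3, 1+fewest(7)=1+2=3, 1+fewest(3)=1+2=3) = 3
fewest(10) = min(1+fewest(9)=1+3=4, 1+fewest(8)=1+2=3, 1+fewest(4)=1+2=3) = 3
fewest(11) = min(1+fewest(10)=1+3=4, 1+fewest(9)=1+3=4, 1+fewest(5)=1+3=4, 1+fewest(0)=1+0=1) = 1
fewest(12) = min(1+fewest(11)=1+1=2, 1+fewest(10)=1+3=4, 1+fewest(6)=1+1=2, 1+fewest(1)=1+1=2) = 2
fewest(13) = min(1+fewest(12)=1+2=3, 1+fewest(11)=1+1=2, 1+fewest(7)=1+2=3, 1+fewest(2)=1+1=2) = 2
fewest(14) = min(1+fewest(13)=1+2=3, 1+fewest(12)=1+2=3, 1+fewest(8)=1+2=3, 1+fewest(3)=1+2=3) = 3
fewest(15) = min(1+fewest(14)=1+3=4, 1+fewest(13)=1+2=3, 1+fewest(9)=1+3=4, 1+fewest(4)=1+2=3) = 3
fewest(16) = min(1+fewest(15)=1+3=4, 1+fewest(14)=1+3=4, 1+fewest(10)=1+3=4, 1+fewest(5)=1+3=4) = 4
fewest(17) = min(1+fewest(16)=1+4=5, 1+fewest(15)=1+3=4, 1+fewest(11)=1+1=2, 1+fewest(6)=1+1=2) = 2
fewest(18) = min(1+fewest(17)=1+2=3, 1+fewest(16)=1+4=5, 1+fewest(12)=1+2=3, 1+fewest(7)=1+2=3) = 3
fewest(19) = min(1+fewest(18)=1+3=4, 1+fewest(17)=1+2=3, 1+fewest(13)=1+2=3, 1+fewest(8)=1+2=3) = 3
fewest(20) = min(1+fewest(19)=1+3=4, 1+fewest(18)=1+3=4, 1+fewest(14)=1+3=4, 1+fewest(9)=1+3=4) = 4
fewest(21) = min(1+fewest(20)=1+4=5, 1+fewest(19)=1+3=4, 1+fewest(15)=1+3=4, 1+fewest(10)=1+3=4) = 4
fewest(22) = min(1+fewest(21)=1+4=5, 1+fewest(20)=1+4=5, 1+fewest(16)=1+4=5, 1+fewest(11)=1+1=2) = 2
fewest(23) = min(1+fewest(22)=1+2=3, 1+fewest(21)=1+4=5, 1+fewest(17)=1+2=3, 1+fewest(12)=1+2=3) = 3
fewest(24) = min(1+fewest(23)=1+3=4, 1+fewest(22)=1+2=3, 1+fewest(18)=1+3=4, 1+fewest(13)=1+2=3) = 3
fewest(25) = min(1+fewest(24)=1+3=4, 1+fewest(23)=1+3=4, 1+fewest(19)=1+3=4, 1+fewest(14)=1+3=4) = 4
fewest(26) = min(1+fewest(25)=1+4=5, 1+fewest(24)=1+3=4, 1+fewest(20)=1+4=5, 1+fewest(15)=1+3=4) = 4
fewest(27) = min(1+fewest(26)=1+4=5, 1+fewest(25)=1+4=5, 1+fewest(21)=1+4=5, 1+fewest(16)=1+4=5) = 5

5


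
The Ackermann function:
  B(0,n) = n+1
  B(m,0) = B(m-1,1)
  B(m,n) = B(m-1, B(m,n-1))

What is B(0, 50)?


B(0, 50) = 51
Result: B(0, 50) = 51

51


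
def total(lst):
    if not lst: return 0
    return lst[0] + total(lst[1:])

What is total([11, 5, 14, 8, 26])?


total([11, 5, 14, 8, 26]) = 11 + total([5, 14, 8, 26])
total([5, 14, 8, 26]) = 5 + total([14, 8, 26])
total([14, 8, 26]) = 14 + total([8, 26])
total([8, 26]) = 8 + total([26])
total([26]) = 26 + total([])
total([]) = 0  (base case)
Total: 11 + 5 + 14 + 8 + 26 + 0 = 64

64


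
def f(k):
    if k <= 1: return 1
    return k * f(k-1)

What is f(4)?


f(4)
= 4 * f(3)
= 4 * 3 * f(2)
= 4 * 3 * 2 * f(1)
= 4 * 3 * 2 * 1
= 24

24


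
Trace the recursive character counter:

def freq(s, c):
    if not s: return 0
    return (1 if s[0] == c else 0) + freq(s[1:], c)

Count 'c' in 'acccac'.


s[0]='a' != 'c' -> 0
s[0]='c' == 'c' -> 1
s[0]='c' == 'c' -> 1
s[0]='c' == 'c' -> 1
s[0]='a' != 'c' -> 0
s[0]='c' == 'c' -> 1
Sum: 0 + 1 + 1 + 1 + 0 + 1 = 4

4


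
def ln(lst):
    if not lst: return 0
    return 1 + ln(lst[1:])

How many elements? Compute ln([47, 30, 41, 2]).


ln([47, 30, 41, 2]) = 1 + ln([30, 41, 2])
ln([30, 41, 2]) = 1 + ln([41, 2])
ln([41, 2]) = 1 + ln([2])
ln([2]) = 1 + ln([])
ln([]) = 0  (base case)
Unwinding: 1 + 1 + 1 + 1 + 0 = 4

4


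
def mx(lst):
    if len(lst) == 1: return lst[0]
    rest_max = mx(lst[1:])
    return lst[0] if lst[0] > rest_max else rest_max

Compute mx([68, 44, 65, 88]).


mx([68, 44, 65, 88]): compare 68 with mx([44, 65, 88])
mx([44, 65, 88]): compare 44 with mx([65, 88])
mx([65, 88]): compare 65 with mx([88])
mx([88]) = 88  (base case)
Compare 65 with 88 -> 88
Compare 44 with 88 -> 88
Compare 68 with 88 -> 88

88


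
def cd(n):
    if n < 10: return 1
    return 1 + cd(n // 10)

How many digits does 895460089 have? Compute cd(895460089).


cd(895460089) = 1 + cd(89546008)
cd(89546008) = 1 + cd(8954600)
cd(8954600) = 1 + cd(895460)
cd(895460) = 1 + cd(89546)
cd(89546) = 1 + cd(8954)
cd(8954) = 1 + cd(895)
cd(895) = 1 + cd(89)
cd(89) = 1 + cd(8)
cd(8) = 1  (base case: 8 < 10)
Unwinding: 1 + 1 + 1 + 1 + 1 + 1 + 1 + 1 + 1 = 9

9


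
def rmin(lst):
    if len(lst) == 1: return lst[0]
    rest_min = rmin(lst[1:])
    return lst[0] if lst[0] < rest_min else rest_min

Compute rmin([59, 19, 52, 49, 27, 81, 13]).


rmin([59, 19, 52, 49, 27, 81, 13]): compare 59 with rmin([19, 52, 49, 27, 81, 13])
rmin([19, 52, 49, 27, 81, 13]): compare 19 with rmin([52, 49, 27, 81, 13])
rmin([52, 49, 27, 81, 13]): compare 52 with rmin([49, 27, 81, 13])
rmin([49, 27, 81, 13]): compare 49 with rmin([27, 81, 13])
rmin([27, 81, 13]): compare 27 with rmin([81, 13])
rmin([81, 13]): compare 81 with rmin([13])
rmin([13]) = 13  (base case)
Compare 81 with 13 -> 13
Compare 27 with 13 -> 13
Compare 49 with 13 -> 13
Compare 52 with 13 -> 13
Compare 19 with 13 -> 13
Compare 59 with 13 -> 13

13


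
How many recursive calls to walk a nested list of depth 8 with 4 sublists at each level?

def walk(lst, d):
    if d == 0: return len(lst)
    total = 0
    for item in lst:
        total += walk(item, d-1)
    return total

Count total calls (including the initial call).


At depth 0 (root): 1 call
At depth 1: each of 1 parents calls walk on 4 children = 4 calls
At depth 2: each of 4 parents calls walk on 4 children = 16 calls
At depth 3: each of 16 parents calls walk on 4 children = 64 calls
At depth 4: each of 64 parents calls walk on 4 children = 256 calls
At depth 5: each of 256 parents calls walk on 4 children = 1024 calls
At depth 6: each of 1024 parents calls walk on 4 children = 4096 calls
At depth 7: each of 4096 parents calls walk on 4 children = 16384 calls
At depth 8: each of 16384 parents calls walk on 4 children = 65536 calls
Total: 1 + 4 + 16 + 64 + 256 + 1024 + 4096 + 16384 + 65536 = 87381

87381


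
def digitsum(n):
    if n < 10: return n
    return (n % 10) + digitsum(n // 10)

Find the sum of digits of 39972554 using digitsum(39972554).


digitsum(39972554) = 4 + digitsum(3997255)
digitsum(3997255) = 5 + digitsum(399725)
digitsum(399725) = 5 + digitsum(39972)
digitsum(39972) = 2 + digitsum(3997)
digitsum(3997) = 7 + digitsum(399)
digitsum(399) = 9 + digitsum(39)
digitsum(39) = 9 + digitsum(3)
digitsum(3) = 3  (base case)
Total: 4 + 5 + 5 + 2 + 7 + 9 + 9 + 3 = 44

44


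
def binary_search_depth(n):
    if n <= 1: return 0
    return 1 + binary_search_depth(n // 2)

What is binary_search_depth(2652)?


2652 / 2 = 1326
1326 / 2 = 663
663 / 2 = 331
331 / 2 = 165
165 / 2 = 82
82 / 2 = 41
41 / 2 = 20
20 / 2 = 10
10 / 2 = 5
5 / 2 = 2
2 / 2 = 1
Reached 1 after 11 halvings

11


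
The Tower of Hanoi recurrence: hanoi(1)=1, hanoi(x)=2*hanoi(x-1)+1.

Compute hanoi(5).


hanoi(5) = 2 * hanoi(4) + 1
hanoi(4) = 2 * hanoi(3) + 1
hanoi(3) = 2 * hanoi(2) + 1
hanoi(2) = 2 * hanoi(1) + 1
hanoi(1) = 1  (base case)
hanoi(2) = 2 * 1 + 1 = 3
hanoi(3) = 2 * 3 + 1 = 7
hanoi(4) = 2 * 7 + 1 = 15
hanoi(5) = 2 * 15 + 1 = 31

31


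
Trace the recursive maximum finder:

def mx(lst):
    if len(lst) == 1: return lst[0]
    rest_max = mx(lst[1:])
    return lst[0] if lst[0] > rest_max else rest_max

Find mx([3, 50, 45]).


mx([3, 50, 45]): compare 3 with mx([50, 45])
mx([50, 45]): compare 50 with mx([45])
mx([45]) = 45  (base case)
Compare 50 with 45 -> 50
Compare 3 with 50 -> 50

50


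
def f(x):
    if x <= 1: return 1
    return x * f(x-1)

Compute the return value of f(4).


f(4)
= 4 * f(3)
= 4 * 3 * f(2)
= 4 * 3 * 2 * f(1)
= 4 * 3 * 2 * 1
= 24

24


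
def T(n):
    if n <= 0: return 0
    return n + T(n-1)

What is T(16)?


T(16)
= 16 + 15 + 14 + 13 + 12 + 11 + 10 + 9 + 8 + 7 + 6 + 5 + 4 + 3 + 2 + 1 + T(0)
= 16 + 15 + 14 + 13 + 12 + 11 + 10 + 9 + 8 + 7 + 6 + 5 + 4 + 3 + 2 + 1 + 0
= 136

136


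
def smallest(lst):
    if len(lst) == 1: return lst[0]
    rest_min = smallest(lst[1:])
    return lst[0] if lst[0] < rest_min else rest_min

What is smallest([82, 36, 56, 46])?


smallest([82, 36, 56, 46]): compare 82 with smallest([36, 56, 46])
smallest([36, 56, 46]): compare 36 with smallest([56, 46])
smallest([56, 46]): compare 56 with smallest([46])
smallest([46]) = 46  (base case)
Compare 56 with 46 -> 46
Compare 36 with 46 -> 36
Compare 82 with 36 -> 36

36


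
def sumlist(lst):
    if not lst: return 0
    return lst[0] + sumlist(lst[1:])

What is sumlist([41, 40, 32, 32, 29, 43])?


sumlist([41, 40, 32, 32, 29, 43]) = 41 + sumlist([40, 32, 32, 29, 43])
sumlist([40, 32, 32, 29, 43]) = 40 + sumlist([32, 32, 29, 43])
sumlist([32, 32, 29, 43]) = 32 + sumlist([32, 29, 43])
sumlist([32, 29, 43]) = 32 + sumlist([29, 43])
sumlist([29, 43]) = 29 + sumlist([43])
sumlist([43]) = 43 + sumlist([])
sumlist([]) = 0  (base case)
Total: 41 + 40 + 32 + 32 + 29 + 43 + 0 = 217

217


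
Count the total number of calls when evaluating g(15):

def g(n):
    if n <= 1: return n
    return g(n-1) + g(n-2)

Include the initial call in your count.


Let C(n) = total calls for g(n)
C(0) = 1, C(1) = 1
C(2) = 1 + C(1) + C(0) = 1 + 1 + 1 = 3
C(3) = 1 + C(2) + C(1) = 1 + 3 + 1 = 5
C(4) = 1 + C(3) + C(2) = 1 + 5 + 3 = 9
C(5) = 1 + C(4) + C(3) = 1 + 9 + 5 = 15
C(6) = 1 + C(5) + C(4) = 1 + 15 + 9 = 25
C(7) = 1 + C(6) + C(5) = 1 + 25 + 15 = 41
C(8) = 1 + C(7) + C(6) = 1 + 41 + 25 = 67
C(9) = 1 + C(8) + C(7) = 1 + 67 + 41 = 109
C(10) = 1 + C(9) + C(8) = 1 + 109 + 67 = 177
C(11) = 1 + C(10) + C(9) = 1 + 177 + 109 = 287
C(12) = 1 + C(11) + C(10) = 1 + 287 + 177 = 465
C(13) = 1 + C(12) + C(11) = 1 + 465 + 287 = 753
C(14) = 1 + C(13) + C(12) = 1 + 753 + 465 = 1219
C(15) = 1 + C(14) + C(13) = 1 + 1219 + 753 = 1973

1973


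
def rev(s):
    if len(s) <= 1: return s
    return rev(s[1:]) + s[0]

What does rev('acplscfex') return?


rev('acplscfex') = rev('cplscfex') + 'a'
rev('cplscfex') = rev('plscfex') + 'c'
rev('plscfex') = rev('lscfex') + 'p'
rev('lscfex') = rev('scfex') + 'l'
rev('scfex') = rev('cfex') + 's'
rev('cfex') = rev('fex') + 'c'
rev('fex') = rev('ex') + 'f'
rev('ex') = rev('x') + 'e'
rev('x') = 'x'  (base case)
Concatenating: 'x' + 'e' + 'f' + 'c' + 's' + 'l' + 'p' + 'c' + 'a' = 'xefcslpca'

xefcslpca


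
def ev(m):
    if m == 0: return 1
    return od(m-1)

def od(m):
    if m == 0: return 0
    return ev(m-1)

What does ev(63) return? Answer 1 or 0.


ev(63) = od(62)
od(62) = ev(61)
ev(61) = od(60)
od(60) = ev(59)
ev(59) = od(58)
od(58) = ev(57)
ev(57) = od(56)
od(56) = ev(55)
ev(55) = od(54)
od(54) = ev(53)
ev(53) = od(52)
od(52) = ev(51)
ev(51) = od(50)
od(50) = ev(49)
ev(49) = od(48)
od(48) = ev(47)
ev(47) = od(46)
od(46) = ev(45)
ev(45) = od(44)
od(44) = ev(43)
ev(43) = od(42)
od(42) = ev(41)
ev(41) = od(40)
od(40) = ev(39)
ev(39) = od(38)
od(38) = ev(37)
ev(37) = od(36)
od(36) = ev(35)
ev(35) = od(34)
od(34) = ev(33)
ev(33) = od(32)
od(32) = ev(31)
ev(31) = od(30)
od(30) = ev(29)
ev(29) = od(28)
od(28) = ev(27)
ev(27) = od(26)
od(26) = ev(25)
ev(25) = od(24)
od(24) = ev(23)
ev(23) = od(22)
od(22) = ev(21)
ev(21) = od(20)
od(20) = ev(19)
ev(19) = od(18)
od(18) = ev(17)
ev(17) = od(16)
od(16) = ev(15)
ev(15) = od(14)
od(14) = ev(13)
ev(13) = od(12)
od(12) = ev(11)
ev(11) = od(10)
od(10) = ev(9)
ev(9) = od(8)
od(8) = ev(7)
ev(7) = od(6)
od(6) = ev(5)
ev(5) = od(4)
od(4) = ev(3)
ev(3) = od(2)
od(2) = ev(1)
ev(1) = od(0)
od(0) = 0  (base case)
Result: 0

0


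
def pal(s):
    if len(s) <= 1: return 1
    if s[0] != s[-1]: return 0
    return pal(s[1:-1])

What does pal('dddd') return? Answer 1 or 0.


pal('dddd'): s[0]='d' == s[-1]='d' -> check pal('dd')
pal('dd'): s[0]='d' == s[-1]='d' -> check pal('')
pal(''): len <= 1 -> return 1  (base case)
Result: 1 (palindrome)

1


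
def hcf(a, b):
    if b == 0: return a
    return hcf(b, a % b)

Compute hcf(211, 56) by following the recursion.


hcf(211, 56) = hcf(56, 43)
hcf(56, 43) = hcf(43, 13)
hcf(43, 13) = hcf(13, 4)
hcf(13, 4) = hcf(4, 1)
hcf(4, 1) = hcf(1, 0)
hcf(1, 0) = 1  (base case)

1


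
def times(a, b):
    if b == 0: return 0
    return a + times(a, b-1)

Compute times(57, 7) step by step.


times(57, 7) = 57 + times(57, 6)
times(57, 6) = 57 + times(57, 5)
times(57, 5) = 57 + times(57, 4)
times(57, 4) = 57 + times(57, 3)
times(57, 3) = 57 + times(57, 2)
times(57, 2) = 57 + times(57, 1)
times(57, 1) = 57 + times(57, 0)
times(57, 0) = 0  (base case)
Total: 57 + 57 + 57 + 57 + 57 + 57 + 57 + 0 = 399

399


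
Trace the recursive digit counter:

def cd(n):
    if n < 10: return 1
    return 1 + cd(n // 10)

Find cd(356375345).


cd(356375345) = 1 + cd(35637534)
cd(35637534) = 1 + cd(3563753)
cd(3563753) = 1 + cd(356375)
cd(356375) = 1 + cd(35637)
cd(35637) = 1 + cd(3563)
cd(3563) = 1 + cd(356)
cd(356) = 1 + cd(35)
cd(35) = 1 + cd(3)
cd(3) = 1  (base case: 3 < 10)
Unwinding: 1 + 1 + 1 + 1 + 1 + 1 + 1 + 1 + 1 = 9

9


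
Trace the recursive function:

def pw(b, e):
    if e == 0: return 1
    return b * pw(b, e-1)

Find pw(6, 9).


pw(6, 9)
= 6 * pw(6, 8)
= 6 * 6 * pw(6, 7)
= 6 * 6 * 6 * pw(6, 6)
= 6 * 6 * 6 * 6 * pw(6, 5)
= 6 * 6 * 6 * 6 * 6 * pw(6, 4)
= 6 * 6 * 6 * 6 * 6 * 6 * pw(6, 3)
= 6 * 6 * 6 * 6 * 6 * 6 * 6 * pw(6, 2)
= 6 * 6 * 6 * 6 * 6 * 6 * 6 * 6 * pw(6, 1)
= 6 * 6 * 6 * 6 * 6 * 6 * 6 * 6 * 6 * pw(6, 0)
= 6 * 6 * 6 * 6 * 6 * 6 * 6 * 6 * 6 * 1
= 10077696

10077696


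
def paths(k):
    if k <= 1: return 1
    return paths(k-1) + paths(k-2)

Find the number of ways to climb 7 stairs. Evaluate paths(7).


Building up from base cases:
paths(0) = 1
paths(1) = 1
paths(2) = paths(1) + paths(0) = 1 + 1 = 2
paths(3) = paths(2) + paths(1) = 2 + 1 = 3
paths(4) = paths(3) + paths(2) = 3 + 2 = 5
paths(5) = paths(4) + paths(3) = 5 + 3 = 8
paths(6) = paths(5) + paths(4) = 8 + 5 = 13
paths(7) = paths(6) + paths(5) = 13 + 8 = 21

21


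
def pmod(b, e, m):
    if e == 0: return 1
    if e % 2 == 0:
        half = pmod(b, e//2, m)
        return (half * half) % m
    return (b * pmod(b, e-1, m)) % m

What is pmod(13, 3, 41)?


pmod(13, 3, 41): e is odd, compute pmod(13, 2, 41)
  pmod(13, 2, 41): e is even, compute pmod(13, 1, 41)
    pmod(13, 1, 41): e is odd, compute pmod(13, 0, 41)
      pmod(13, 0, 41) = 1
    (13 * 1) % 41 = 13
  half=13, (13*13) % 41 = 5
(13 * 5) % 41 = 24

24


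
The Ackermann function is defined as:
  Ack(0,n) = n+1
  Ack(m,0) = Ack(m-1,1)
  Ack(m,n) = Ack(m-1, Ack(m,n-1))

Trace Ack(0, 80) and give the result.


Ack(0, 80) = 81
Result: Ack(0, 80) = 81

81


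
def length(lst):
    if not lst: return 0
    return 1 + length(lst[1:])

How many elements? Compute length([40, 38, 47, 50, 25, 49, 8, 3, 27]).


length([40, 38, 47, 50, 25, 49, 8, 3, 27]) = 1 + length([38, 47, 50, 25, 49, 8, 3, 27])
length([38, 47, 50, 25, 49, 8, 3, 27]) = 1 + length([47, 50, 25, 49, 8, 3, 27])
length([47, 50, 25, 49, 8, 3, 27]) = 1 + length([50, 25, 49, 8, 3, 27])
length([50, 25, 49, 8, 3, 27]) = 1 + length([25, 49, 8, 3, 27])
length([25, 49, 8, 3, 27]) = 1 + length([49, 8, 3, 27])
length([49, 8, 3, 27]) = 1 + length([8, 3, 27])
length([8, 3, 27]) = 1 + length([3, 27])
length([3, 27]) = 1 + length([27])
length([27]) = 1 + length([])
length([]) = 0  (base case)
Unwinding: 1 + 1 + 1 + 1 + 1 + 1 + 1 + 1 + 1 + 0 = 9

9


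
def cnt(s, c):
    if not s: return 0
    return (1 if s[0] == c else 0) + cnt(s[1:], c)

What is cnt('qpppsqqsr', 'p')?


s[0]='q' != 'p' -> 0
s[0]='p' == 'p' -> 1
s[0]='p' == 'p' -> 1
s[0]='p' == 'p' -> 1
s[0]='s' != 'p' -> 0
s[0]='q' != 'p' -> 0
s[0]='q' != 'p' -> 0
s[0]='s' != 'p' -> 0
s[0]='r' != 'p' -> 0
Sum: 0 + 1 + 1 + 1 + 0 + 0 + 0 + 0 + 0 = 3

3


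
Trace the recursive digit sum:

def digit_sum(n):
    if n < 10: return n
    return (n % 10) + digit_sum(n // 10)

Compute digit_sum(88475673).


digit_sum(88475673) = 3 + digit_sum(8847567)
digit_sum(8847567) = 7 + digit_sum(884756)
digit_sum(884756) = 6 + digit_sum(88475)
digit_sum(88475) = 5 + digit_sum(8847)
digit_sum(8847) = 7 + digit_sum(884)
digit_sum(884) = 4 + digit_sum(88)
digit_sum(88) = 8 + digit_sum(8)
digit_sum(8) = 8  (base case)
Total: 3 + 7 + 6 + 5 + 7 + 4 + 8 + 8 = 48

48


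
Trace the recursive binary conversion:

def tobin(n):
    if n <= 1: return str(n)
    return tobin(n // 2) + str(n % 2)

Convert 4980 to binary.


tobin(4980) = tobin(2490) + '0'
tobin(2490) = tobin(1245) + '0'
tobin(1245) = tobin(622) + '1'
tobin(622) = tobin(311) + '0'
tobin(311) = tobin(155) + '1'
tobin(155) = tobin(77) + '1'
tobin(77) = tobin(38) + '1'
tobin(38) = tobin(19) + '0'
tobin(19) = tobin(9) + '1'
tobin(9) = tobin(4) + '1'
tobin(4) = tobin(2) + '0'
tobin(2) = tobin(1) + '0'
tobin(1) = '1'  (base case)
Concatenating: '1' + '0' + '0' + '1' + '1' + '0' + '1' + '1' + '1' + '0' + '1' + '0' + '0' = '1001101110100'

1001101110100


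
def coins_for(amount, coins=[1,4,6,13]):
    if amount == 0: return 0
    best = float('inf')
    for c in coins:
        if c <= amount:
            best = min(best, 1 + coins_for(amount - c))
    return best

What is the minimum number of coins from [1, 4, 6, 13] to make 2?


Building up with DP:
coins_for(0) = 0
coins_for(1) = min(1+coins_for(0)=1+0=1) = 1
coins_for(2) = min(1+coins_for(1)=1+1=2) = 2

2


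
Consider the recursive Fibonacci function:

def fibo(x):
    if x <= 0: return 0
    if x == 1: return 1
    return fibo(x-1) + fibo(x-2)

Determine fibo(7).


Computing fibo(7) bottom-up:
fibo(0) = 0
fibo(1) = 1
fibo(2) = fibo(1) + fibo(0) = 1 + 0 = 1
fibo(3) = fibo(2) + fibo(1) = 1 + 1 = 2
fibo(4) = fibo(3) + fibo(2) = 2 + 1 = 3
fibo(5) = fibo(4) + fibo(3) = 3 + 2 = 5
fibo(6) = fibo(5) + fibo(4) = 5 + 3 = 8
fibo(7) = fibo(6) + fibo(5) = 8 + 5 = 13

13


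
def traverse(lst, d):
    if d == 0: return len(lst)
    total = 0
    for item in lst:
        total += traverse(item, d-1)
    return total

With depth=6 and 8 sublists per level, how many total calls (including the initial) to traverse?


At depth 0 (root): 1 call
At depth 1: each of 1 parents calls traverse on 8 children = 8 calls
At depth 2: each of 8 parents calls traverse on 8 children = 64 calls
At depth 3: each of 64 parents calls traverse on 8 children = 512 calls
At depth 4: each of 512 parents calls traverse on 8 children = 4096 calls
At depth 5: each of 4096 parents calls traverse on 8 children = 32768 calls
At depth 6: each of 32768 parents calls traverse on 8 children = 262144 calls
Total: 1 + 8 + 64 + 512 + 4096 + 32768 + 262144 = 299593

299593


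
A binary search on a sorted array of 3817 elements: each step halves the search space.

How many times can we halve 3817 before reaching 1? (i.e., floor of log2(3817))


3817 / 2 = 1908
1908 / 2 = 954
954 / 2 = 477
477 / 2 = 238
238 / 2 = 119
119 / 2 = 59
59 / 2 = 29
29 / 2 = 14
14 / 2 = 7
7 / 2 = 3
3 / 2 = 1
Reached 1 after 11 halvings

11


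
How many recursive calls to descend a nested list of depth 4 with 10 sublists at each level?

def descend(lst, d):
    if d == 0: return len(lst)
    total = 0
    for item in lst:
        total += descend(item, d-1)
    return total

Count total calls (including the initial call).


At depth 0 (root): 1 call
At depth 1: each of 1 parents calls descend on 10 children = 10 calls
At depth 2: each of 10 parents calls descend on 10 children = 100 calls
At depth 3: each of 100 parents calls descend on 10 children = 1000 calls
At depth 4: each of 1000 parents calls descend on 10 children = 10000 calls
Total: 1 + 10 + 100 + 1000 + 10000 = 11111

11111


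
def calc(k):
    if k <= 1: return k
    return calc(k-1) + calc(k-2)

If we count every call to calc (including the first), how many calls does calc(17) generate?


Let C(n) = total calls for calc(n)
C(0) = 1, C(1) = 1
C(2) = 1 + C(1) + C(0) = 1 + 1 + 1 = 3
C(3) = 1 + C(2) + C(1) = 1 + 3 + 1 = 5
C(4) = 1 + C(3) + C(2) = 1 + 5 + 3 = 9
C(5) = 1 + C(4) + C(3) = 1 + 9 + 5 = 15
C(6) = 1 + C(5) + C(4) = 1 + 15 + 9 = 25
C(7) = 1 + C(6) + C(5) = 1 + 25 + 15 = 41
C(8) = 1 + C(7) + C(6) = 1 + 41 + 25 = 67
C(9) = 1 + C(8) + C(7) = 1 + 67 + 41 = 109
C(10) = 1 + C(9) + C(8) = 1 + 109 + 67 = 177
C(11) = 1 + C(10) + C(9) = 1 + 177 + 109 = 287
C(12) = 1 + C(11) + C(10) = 1 + 287 + 177 = 465
C(13) = 1 + C(12) + C(11) = 1 + 465 + 287 = 753
C(14) = 1 + C(13) + C(12) = 1 + 753 + 465 = 1219
C(15) = 1 + C(14) + C(13) = 1 + 1219 + 753 = 1973
C(16) = 1 + C(15) + C(14) = 1 + 1973 + 1219 = 3193
C(17) = 1 + C(16) + C(15) = 1 + 3193 + 1973 = 5167

5167


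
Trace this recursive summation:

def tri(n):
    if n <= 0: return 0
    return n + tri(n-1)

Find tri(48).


tri(48)
= 48 + 47 + 46 + 45 + 44 + 43 + 42 + 41 + 40 + 39 + 38 + 37 + 36 + 35 + 34 + 33 + 32 + 31 + 30 + 29 + 28 + 27 + 26 + 25 + 24 + 23 + 22 + 21 + 20 + 19 + 18 + 17 + 16 + 15 + 14 + 13 + 12 + 11 + 10 + 9 + 8 + 7 + 6 + 5 + 4 + 3 + 2 + 1 + tri(0)
= 48 + 47 + 46 + 45 + 44 + 43 + 42 + 41 + 40 + 39 + 38 + 37 + 36 + 35 + 34 + 33 + 32 + 31 + 30 + 29 + 28 + 27 + 26 + 25 + 24 + 23 + 22 + 21 + 20 + 19 + 18 + 17 + 16 + 15 + 14 + 13 + 12 + 11 + 10 + 9 + 8 + 7 + 6 + 5 + 4 + 3 + 2 + 1 + 0
= 1176

1176


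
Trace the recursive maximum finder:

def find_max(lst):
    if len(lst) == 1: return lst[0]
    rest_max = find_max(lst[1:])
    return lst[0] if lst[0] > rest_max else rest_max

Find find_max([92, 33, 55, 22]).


find_max([92, 33, 55, 22]): compare 92 with find_max([33, 55, 22])
find_max([33, 55, 22]): compare 33 with find_max([55, 22])
find_max([55, 22]): compare 55 with find_max([22])
find_max([22]) = 22  (base case)
Compare 55 with 22 -> 55
Compare 33 with 55 -> 55
Compare 92 with 55 -> 92

92


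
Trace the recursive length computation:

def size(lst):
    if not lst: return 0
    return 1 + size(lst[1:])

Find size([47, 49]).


size([47, 49]) = 1 + size([49])
size([49]) = 1 + size([])
size([]) = 0  (base case)
Unwinding: 1 + 1 + 0 = 2

2


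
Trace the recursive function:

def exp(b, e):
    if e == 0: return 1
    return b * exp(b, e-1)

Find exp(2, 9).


exp(2, 9)
= 2 * exp(2, 8)
= 2 * 2 * exp(2, 7)
= 2 * 2 * 2 * exp(2, 6)
= 2 * 2 * 2 * 2 * exp(2, 5)
= 2 * 2 * 2 * 2 * 2 * exp(2, 4)
= 2 * 2 * 2 * 2 * 2 * 2 * exp(2, 3)
= 2 * 2 * 2 * 2 * 2 * 2 * 2 * exp(2, 2)
= 2 * 2 * 2 * 2 * 2 * 2 * 2 * 2 * exp(2, 1)
= 2 * 2 * 2 * 2 * 2 * 2 * 2 * 2 * 2 * exp(2, 0)
= 2 * 2 * 2 * 2 * 2 * 2 * 2 * 2 * 2 * 1
= 512

512


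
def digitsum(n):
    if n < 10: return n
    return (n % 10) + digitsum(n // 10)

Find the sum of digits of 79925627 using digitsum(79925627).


digitsum(79925627) = 7 + digitsum(7992562)
digitsum(7992562) = 2 + digitsum(799256)
digitsum(799256) = 6 + digitsum(79925)
digitsum(79925) = 5 + digitsum(7992)
digitsum(7992) = 2 + digitsum(799)
digitsum(799) = 9 + digitsum(79)
digitsum(79) = 9 + digitsum(7)
digitsum(7) = 7  (base case)
Total: 7 + 2 + 6 + 5 + 2 + 9 + 9 + 7 = 47

47


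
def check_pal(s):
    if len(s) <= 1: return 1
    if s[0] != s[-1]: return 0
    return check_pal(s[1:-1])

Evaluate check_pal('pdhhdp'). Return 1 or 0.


check_pal('pdhhdp'): s[0]='p' == s[-1]='p' -> check check_pal('dhhd')
check_pal('dhhd'): s[0]='d' == s[-1]='d' -> check check_pal('hh')
check_pal('hh'): s[0]='h' == s[-1]='h' -> check check_pal('')
check_pal(''): len <= 1 -> return 1  (base case)
Result: 1 (palindrome)

1


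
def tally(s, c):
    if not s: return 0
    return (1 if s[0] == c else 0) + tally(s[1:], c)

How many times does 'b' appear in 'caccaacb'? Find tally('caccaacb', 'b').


s[0]='c' != 'b' -> 0
s[0]='a' != 'b' -> 0
s[0]='c' != 'b' -> 0
s[0]='c' != 'b' -> 0
s[0]='a' != 'b' -> 0
s[0]='a' != 'b' -> 0
s[0]='c' != 'b' -> 0
s[0]='b' == 'b' -> 1
Sum: 0 + 0 + 0 + 0 + 0 + 0 + 0 + 1 = 1

1


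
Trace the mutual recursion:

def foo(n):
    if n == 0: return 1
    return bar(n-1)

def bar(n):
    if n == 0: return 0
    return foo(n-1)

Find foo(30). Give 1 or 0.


foo(30) = bar(29)
bar(29) = foo(28)
foo(28) = bar(27)
bar(27) = foo(26)
foo(26) = bar(25)
bar(25) = foo(24)
foo(24) = bar(23)
bar(23) = foo(22)
foo(22) = bar(21)
bar(21) = foo(20)
foo(20) = bar(19)
bar(19) = foo(18)
foo(18) = bar(17)
bar(17) = foo(16)
foo(16) = bar(15)
bar(15) = foo(14)
foo(14) = bar(13)
bar(13) = foo(12)
foo(12) = bar(11)
bar(11) = foo(10)
foo(10) = bar(9)
bar(9) = foo(8)
foo(8) = bar(7)
bar(7) = foo(6)
foo(6) = bar(5)
bar(5) = foo(4)
foo(4) = bar(3)
bar(3) = foo(2)
foo(2) = bar(1)
bar(1) = foo(0)
foo(0) = 1  (base case)
Result: 1

1


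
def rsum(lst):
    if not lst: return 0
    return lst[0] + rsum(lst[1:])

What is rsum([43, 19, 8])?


rsum([43, 19, 8]) = 43 + rsum([19, 8])
rsum([19, 8]) = 19 + rsum([8])
rsum([8]) = 8 + rsum([])
rsum([]) = 0  (base case)
Total: 43 + 19 + 8 + 0 = 70

70


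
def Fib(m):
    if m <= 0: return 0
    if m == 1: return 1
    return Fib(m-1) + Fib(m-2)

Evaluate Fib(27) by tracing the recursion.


Computing Fib(27) bottom-up:
Fib(0) = 0
Fib(1) = 1
Fib(2) = Fib(1) + Fib(0) = 1 + 0 = 1
Fib(3) = Fib(2) + Fib(1) = 1 + 1 = 2
Fib(4) = Fib(3) + Fib(2) = 2 + 1 = 3
Fib(5) = Fib(4) + Fib(3) = 3 + 2 = 5
Fib(6) = Fib(5) + Fib(4) = 5 + 3 = 8
Fib(7) = Fib(6) + Fib(5) = 8 + 5 = 13
Fib(8) = Fib(7) + Fib(6) = 13 + 8 = 21
Fib(9) = Fib(8) + Fib(7) = 21 + 13 = 34
Fib(10) = Fib(9) + Fib(8) = 34 + 21 = 55
Fib(11) = Fib(10) + Fib(9) = 55 + 34 = 89
Fib(12) = Fib(11) + Fib(10) = 89 + 55 = 144
Fib(13) = Fib(12) + Fib(11) = 144 + 89 = 233
Fib(14) = Fib(13) + Fib(12) = 233 + 144 = 377
Fib(15) = Fib(14) + Fib(13) = 377 + 233 = 610
Fib(16) = Fib(15) + Fib(14) = 610 + 377 = 987
Fib(17) = Fib(16) + Fib(15) = 987 + 610 = 1597
Fib(18) = Fib(17) + Fib(16) = 1597 + 987 = 2584
Fib(19) = Fib(18) + Fib(17) = 2584 + 1597 = 4181
Fib(20) = Fib(19) + Fib(18) = 4181 + 2584 = 6765
Fib(21) = Fib(20) + Fib(19) = 6765 + 4181 = 10946
Fib(22) = Fib(21) + Fib(20) = 10946 + 6765 = 17711
Fib(23) = Fib(22) + Fib(21) = 17711 + 10946 = 28657
Fib(24) = Fib(23) + Fib(22) = 28657 + 17711 = 46368
Fib(25) = Fib(24) + Fib(23) = 46368 + 28657 = 75025
Fib(26) = Fib(25) + Fib(24) = 75025 + 46368 = 121393
Fib(27) = Fib(26) + Fib(25) = 121393 + 75025 = 196418

196418


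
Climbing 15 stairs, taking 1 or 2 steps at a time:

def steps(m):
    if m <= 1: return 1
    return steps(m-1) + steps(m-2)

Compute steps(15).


Building up from base cases:
steps(0) = 1
steps(1) = 1
steps(2) = steps(1) + steps(0) = 1 + 1 = 2
steps(3) = steps(2) + steps(1) = 2 + 1 = 3
steps(4) = steps(3) + steps(2) = 3 + 2 = 5
steps(5) = steps(4) + steps(3) = 5 + 3 = 8
steps(6) = steps(5) + steps(4) = 8 + 5 = 13
steps(7) = steps(6) + steps(5) = 13 + 8 = 21
steps(8) = steps(7) + steps(6) = 21 + 13 = 34
steps(9) = steps(8) + steps(7) = 34 + 21 = 55
steps(10) = steps(9) + steps(8) = 55 + 34 = 89
steps(11) = steps(10) + steps(9) = 89 + 55 = 144
steps(12) = steps(11) + steps(10) = 144 + 89 = 233
steps(13) = steps(12) + steps(11) = 233 + 144 = 377
steps(14) = steps(13) + steps(12) = 377 + 233 = 610
steps(15) = steps(14) + steps(13) = 610 + 377 = 987

987
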